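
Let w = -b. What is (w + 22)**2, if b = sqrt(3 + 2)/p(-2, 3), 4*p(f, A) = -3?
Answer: 4436/9 + 176*sqrt(5)/3 ≈ 624.07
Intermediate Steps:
p(f, A) = -3/4 (p(f, A) = (1/4)*(-3) = -3/4)
b = -4*sqrt(5)/3 (b = sqrt(3 + 2)/(-3/4) = sqrt(5)*(-4/3) = -4*sqrt(5)/3 ≈ -2.9814)
w = 4*sqrt(5)/3 (w = -(-4)*sqrt(5)/3 = 4*sqrt(5)/3 ≈ 2.9814)
(w + 22)**2 = (4*sqrt(5)/3 + 22)**2 = (22 + 4*sqrt(5)/3)**2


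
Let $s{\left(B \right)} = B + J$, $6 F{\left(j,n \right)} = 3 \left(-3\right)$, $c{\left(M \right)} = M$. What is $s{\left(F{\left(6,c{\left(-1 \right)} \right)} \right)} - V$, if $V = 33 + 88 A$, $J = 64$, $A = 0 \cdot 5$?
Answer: $\frac{59}{2} \approx 29.5$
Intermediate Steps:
$A = 0$
$F{\left(j,n \right)} = - \frac{3}{2}$ ($F{\left(j,n \right)} = \frac{3 \left(-3\right)}{6} = \frac{1}{6} \left(-9\right) = - \frac{3}{2}$)
$V = 33$ ($V = 33 + 88 \cdot 0 = 33 + 0 = 33$)
$s{\left(B \right)} = 64 + B$ ($s{\left(B \right)} = B + 64 = 64 + B$)
$s{\left(F{\left(6,c{\left(-1 \right)} \right)} \right)} - V = \left(64 - \frac{3}{2}\right) - 33 = \frac{125}{2} - 33 = \frac{59}{2}$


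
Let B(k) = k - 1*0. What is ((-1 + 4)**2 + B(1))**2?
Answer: 100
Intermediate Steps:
B(k) = k (B(k) = k + 0 = k)
((-1 + 4)**2 + B(1))**2 = ((-1 + 4)**2 + 1)**2 = (3**2 + 1)**2 = (9 + 1)**2 = 10**2 = 100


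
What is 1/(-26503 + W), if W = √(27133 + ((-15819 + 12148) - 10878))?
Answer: -26503/702396425 - 22*√26/702396425 ≈ -3.7892e-5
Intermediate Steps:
W = 22*√26 (W = √(27133 + (-3671 - 10878)) = √(27133 - 14549) = √12584 = 22*√26 ≈ 112.18)
1/(-26503 + W) = 1/(-26503 + 22*√26)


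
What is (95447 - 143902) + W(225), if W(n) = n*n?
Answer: 2170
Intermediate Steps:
W(n) = n²
(95447 - 143902) + W(225) = (95447 - 143902) + 225² = -48455 + 50625 = 2170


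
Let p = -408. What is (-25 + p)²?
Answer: 187489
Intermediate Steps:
(-25 + p)² = (-25 - 408)² = (-433)² = 187489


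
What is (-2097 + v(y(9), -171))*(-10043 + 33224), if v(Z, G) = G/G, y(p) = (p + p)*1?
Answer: -48587376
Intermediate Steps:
y(p) = 2*p (y(p) = (2*p)*1 = 2*p)
v(Z, G) = 1
(-2097 + v(y(9), -171))*(-10043 + 33224) = (-2097 + 1)*(-10043 + 33224) = -2096*23181 = -48587376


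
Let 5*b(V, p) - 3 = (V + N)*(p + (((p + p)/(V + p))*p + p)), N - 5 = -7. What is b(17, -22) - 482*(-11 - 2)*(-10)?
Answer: -316861/5 ≈ -63372.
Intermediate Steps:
N = -2 (N = 5 - 7 = -2)
b(V, p) = ⅗ + (-2 + V)*(2*p + 2*p²/(V + p))/5 (b(V, p) = ⅗ + ((V - 2)*(p + (((p + p)/(V + p))*p + p)))/5 = ⅗ + ((-2 + V)*(p + (((2*p)/(V + p))*p + p)))/5 = ⅗ + ((-2 + V)*(p + ((2*p/(V + p))*p + p)))/5 = ⅗ + ((-2 + V)*(p + (2*p²/(V + p) + p)))/5 = ⅗ + ((-2 + V)*(p + (p + 2*p²/(V + p))))/5 = ⅗ + ((-2 + V)*(2*p + 2*p²/(V + p)))/5 = ⅗ + (-2 + V)*(2*p + 2*p²/(V + p))/5)
b(17, -22) - 482*(-11 - 2)*(-10) = (-8*(-22)² + 3*17 + 3*(-22) - 4*17*(-22) + 2*(-22)*17² + 4*17*(-22)²)/(5*(17 - 22)) - 482*(-11 - 2)*(-10) = (⅕)*(-8*484 + 51 - 66 + 1496 + 2*(-22)*289 + 4*17*484)/(-5) - (-6266)*(-10) = (⅕)*(-⅕)*(-3872 + 51 - 66 + 1496 - 12716 + 32912) - 482*130 = (⅕)*(-⅕)*17805 - 62660 = -3561/5 - 62660 = -316861/5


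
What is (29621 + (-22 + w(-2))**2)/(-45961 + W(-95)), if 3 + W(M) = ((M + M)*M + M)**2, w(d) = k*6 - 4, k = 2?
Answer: 29817/322336061 ≈ 9.2503e-5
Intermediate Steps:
w(d) = 8 (w(d) = 2*6 - 4 = 12 - 4 = 8)
W(M) = -3 + (M + 2*M**2)**2 (W(M) = -3 + ((M + M)*M + M)**2 = -3 + ((2*M)*M + M)**2 = -3 + (2*M**2 + M)**2 = -3 + (M + 2*M**2)**2)
(29621 + (-22 + w(-2))**2)/(-45961 + W(-95)) = (29621 + (-22 + 8)**2)/(-45961 + (-3 + (-95)**2*(1 + 2*(-95))**2)) = (29621 + (-14)**2)/(-45961 + (-3 + 9025*(1 - 190)**2)) = (29621 + 196)/(-45961 + (-3 + 9025*(-189)**2)) = 29817/(-45961 + (-3 + 9025*35721)) = 29817/(-45961 + (-3 + 322382025)) = 29817/(-45961 + 322382022) = 29817/322336061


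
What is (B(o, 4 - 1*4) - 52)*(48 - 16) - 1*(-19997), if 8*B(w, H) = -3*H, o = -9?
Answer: 18333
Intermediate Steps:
B(w, H) = -3*H/8 (B(w, H) = (-3*H)/8 = -3*H/8)
(B(o, 4 - 1*4) - 52)*(48 - 16) - 1*(-19997) = (-3*(4 - 1*4)/8 - 52)*(48 - 16) - 1*(-19997) = (-3*(4 - 4)/8 - 52)*32 + 19997 = (-3/8*0 - 52)*32 + 19997 = (0 - 52)*32 + 19997 = -52*32 + 19997 = -1664 + 19997 = 18333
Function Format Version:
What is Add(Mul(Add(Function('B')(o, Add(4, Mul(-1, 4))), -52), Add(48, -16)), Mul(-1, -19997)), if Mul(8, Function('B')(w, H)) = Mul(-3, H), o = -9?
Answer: 18333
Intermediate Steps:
Function('B')(w, H) = Mul(Rational(-3, 8), H) (Function('B')(w, H) = Mul(Rational(1, 8), Mul(-3, H)) = Mul(Rational(-3, 8), H))
Add(Mul(Add(Function('B')(o, Add(4, Mul(-1, 4))), -52), Add(48, -16)), Mul(-1, -19997)) = Add(Mul(Add(Mul(Rational(-3, 8), Add(4, Mul(-1, 4))), -52), Add(48, -16)), Mul(-1, -19997)) = Add(Mul(Add(Mul(Rational(-3, 8), Add(4, -4)), -52), 32), 19997) = Add(Mul(Add(Mul(Rational(-3, 8), 0), -52), 32), 19997) = Add(Mul(Add(0, -52), 32), 19997) = Add(Mul(-52, 32), 19997) = Add(-1664, 19997) = 18333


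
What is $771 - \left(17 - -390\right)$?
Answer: $364$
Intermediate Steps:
$771 - \left(17 - -390\right) = 771 - \left(17 + 390\right) = 771 - 407 = 364$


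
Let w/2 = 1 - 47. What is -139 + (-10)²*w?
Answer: -9339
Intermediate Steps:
w = -92 (w = 2*(1 - 47) = 2*(-46) = -92)
-139 + (-10)²*w = -139 + (-10)²*(-92) = -139 + 100*(-92) = -139 - 9200 = -9339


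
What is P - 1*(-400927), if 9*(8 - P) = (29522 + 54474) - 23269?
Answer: 3547688/9 ≈ 3.9419e+5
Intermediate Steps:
P = -60655/9 (P = 8 - ((29522 + 54474) - 23269)/9 = 8 - (83996 - 23269)/9 = 8 - ⅑*60727 = 8 - 60727/9 = -60655/9 ≈ -6739.4)
P - 1*(-400927) = -60655/9 - 1*(-400927) = -60655/9 + 400927 = 3547688/9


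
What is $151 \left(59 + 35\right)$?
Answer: $14194$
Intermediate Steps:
$151 \left(59 + 35\right) = 151 \cdot 94 = 14194$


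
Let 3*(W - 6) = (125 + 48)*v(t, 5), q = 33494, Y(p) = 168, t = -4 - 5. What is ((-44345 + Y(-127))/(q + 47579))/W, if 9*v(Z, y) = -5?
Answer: 1192779/56994319 ≈ 0.020928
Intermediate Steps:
t = -9
v(Z, y) = -5/9 (v(Z, y) = (1/9)*(-5) = -5/9)
W = -703/27 (W = 6 + ((125 + 48)*(-5/9))/3 = 6 + (173*(-5/9))/3 = 6 + (1/3)*(-865/9) = 6 - 865/27 = -703/27 ≈ -26.037)
((-44345 + Y(-127))/(q + 47579))/W = ((-44345 + 168)/(33494 + 47579))/(-703/27) = -44177/81073*(-27/703) = 1192779/56994319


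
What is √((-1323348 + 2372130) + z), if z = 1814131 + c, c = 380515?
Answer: 2*√810857 ≈ 1801.0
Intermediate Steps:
z = 2194646 (z = 1814131 + 380515 = 2194646)
√((-1323348 + 2372130) + z) = √((-1323348 + 2372130) + 2194646) = √(1048782 + 2194646) = √3243428 = 2*√810857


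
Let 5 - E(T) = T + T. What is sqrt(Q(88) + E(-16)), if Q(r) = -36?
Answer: 1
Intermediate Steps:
E(T) = 5 - 2*T (E(T) = 5 - (T + T) = 5 - 2*T)
sqrt(Q(88) + E(-16)) = sqrt(-36 + (5 - 2*(-16))) = sqrt(-36 + (5 + 32)) = sqrt(-36 + 37) = sqrt(1) = 1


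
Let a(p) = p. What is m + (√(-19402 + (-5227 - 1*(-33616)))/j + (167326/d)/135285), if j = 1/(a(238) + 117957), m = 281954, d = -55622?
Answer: 1060826869074127/3762411135 + 118195*√8987 ≈ 1.1487e+7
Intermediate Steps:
j = 1/118195 (j = 1/(238 + 117957) = 1/118195 ≈ 8.4606e-6)
m + (√(-19402 + (-5227 - 1*(-33616)))/j + (167326/d)/135285) = 281954 + (√(-19402 + (-5227 - 1*(-33616)))/(1/118195) + (167326/(-55622))/135285) = 281954 + (√(-19402 + (-5227 + 33616))*118195 + (167326*(-1/55622))*(1/135285)) = 281954 + (√(-19402 + 28389)*118195 - 83663/27811*1/135285) = 281954 + (√8987*118195 - 83663/3762411135) = 281954 + (118195*√8987 - 83663/3762411135) = 281954 + (-83663/3762411135 + 118195*√8987) = 1060826869074127/3762411135 + 118195*√8987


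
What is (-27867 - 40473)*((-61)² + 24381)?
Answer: -1920490680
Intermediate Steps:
(-27867 - 40473)*((-61)² + 24381) = -68340*(3721 + 24381) = -68340*28102 = -1920490680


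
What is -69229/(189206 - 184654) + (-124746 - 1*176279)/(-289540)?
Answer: -933714943/65899304 ≈ -14.169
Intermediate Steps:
-69229/(189206 - 184654) + (-124746 - 1*176279)/(-289540) = -69229/4552 + (-124746 - 176279)*(-1/289540) = -69229*1/4552 - 301025*(-1/289540) = -69229/4552 + 60205/57908 = -933714943/65899304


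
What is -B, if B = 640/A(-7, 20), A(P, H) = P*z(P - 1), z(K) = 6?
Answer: 320/21 ≈ 15.238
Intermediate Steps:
A(P, H) = 6*P (A(P, H) = P*6 = 6*P)
B = -320/21 (B = 640/((6*(-7))) = 640/(-42) = 640*(-1/42) = -320/21 ≈ -15.238)
-B = -1*(-320/21) = 320/21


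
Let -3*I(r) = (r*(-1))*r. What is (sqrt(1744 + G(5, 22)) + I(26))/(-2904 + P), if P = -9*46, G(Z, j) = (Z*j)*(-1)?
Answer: -338/4977 - sqrt(1634)/3318 ≈ -0.080095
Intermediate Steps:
I(r) = r**2/3 (I(r) = -r*(-1)*r/3 = -(-r)*r/3 = -(-1)*r**2/3 = r**2/3)
G(Z, j) = -Z*j
P = -414
(sqrt(1744 + G(5, 22)) + I(26))/(-2904 + P) = (sqrt(1744 - 1*5*22) + (1/3)*26**2)/(-2904 - 414) = (sqrt(1744 - 110) + (1/3)*676)/(-3318) = (sqrt(1634) + 676/3)*(-1/3318) = (676/3 + sqrt(1634))*(-1/3318) = -338/4977 - sqrt(1634)/3318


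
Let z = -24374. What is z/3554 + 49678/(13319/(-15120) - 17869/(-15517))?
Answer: 20710703565067481/112854350389 ≈ 1.8352e+5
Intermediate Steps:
z/3554 + 49678/(13319/(-15120) - 17869/(-15517)) = -24374/3554 + 49678/(13319/(-15120) - 17869/(-15517)) = -24374*1/3554 + 49678/(13319*(-1/15120) - 17869*(-1/15517)) = -12187/1777 + 49678/(-13319/15120 + 17869/15517) = -12187/1777 + 49678/(63508357/234617040) = -12187/1777 + 49678*(234617040/63508357) = -12187/1777 + 11655305313120/63508357 = 20710703565067481/112854350389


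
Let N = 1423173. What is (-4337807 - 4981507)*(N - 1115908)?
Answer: -2863499016210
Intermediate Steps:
(-4337807 - 4981507)*(N - 1115908) = (-4337807 - 4981507)*(1423173 - 1115908) = -9319314*307265 = -2863499016210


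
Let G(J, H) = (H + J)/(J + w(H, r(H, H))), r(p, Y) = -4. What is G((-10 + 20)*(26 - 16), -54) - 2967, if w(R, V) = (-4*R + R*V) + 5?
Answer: -1593233/537 ≈ -2966.9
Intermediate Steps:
w(R, V) = 5 - 4*R + R*V
G(J, H) = (H + J)/(5 + J - 8*H) (G(J, H) = (H + J)/(J + (5 - 4*H + H*(-4))) = (H + J)/(J + (5 - 4*H - 4*H)) = (H + J)/(J + (5 - 8*H)) = (H + J)/(5 + J - 8*H))
G((-10 + 20)*(26 - 16), -54) - 2967 = (-54 + (-10 + 20)*(26 - 16))/(5 + (-10 + 20)*(26 - 16) - 8*(-54)) - 2967 = (-54 + 10*10)/(5 + 10*10 + 432) - 2967 = (-54 + 100)/(5 + 100 + 432) - 2967 = 46/537 - 2967 = -1593233/537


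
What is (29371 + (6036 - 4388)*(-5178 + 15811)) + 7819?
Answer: 17560374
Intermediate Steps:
(29371 + (6036 - 4388)*(-5178 + 15811)) + 7819 = (29371 + 1648*10633) + 7819 = (29371 + 17523184) + 7819 = 17552555 + 7819 = 17560374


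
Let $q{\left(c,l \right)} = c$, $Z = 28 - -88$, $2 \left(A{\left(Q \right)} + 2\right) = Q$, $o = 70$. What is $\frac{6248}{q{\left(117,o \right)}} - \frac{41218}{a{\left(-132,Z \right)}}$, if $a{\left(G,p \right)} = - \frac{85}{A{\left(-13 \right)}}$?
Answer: $- \frac{2380013}{585} \approx -4068.4$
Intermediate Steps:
$A{\left(Q \right)} = -2 + \frac{Q}{2}$
$Z = 116$ ($Z = 28 + 88 = 116$)
$a{\left(G,p \right)} = 10$ ($a{\left(G,p \right)} = - \frac{85}{-2 + \frac{1}{2} \left(-13\right)} = - \frac{85}{-2 - \frac{13}{2}} = - \frac{85}{- \frac{17}{2}} = \left(-85\right) \left(- \frac{2}{17}\right) = 10$)
$\frac{6248}{q{\left(117,o \right)}} - \frac{41218}{a{\left(-132,Z \right)}} = \frac{6248}{117} - \frac{41218}{10} = 6248 \cdot \frac{1}{117} - \frac{20609}{5} = \frac{6248}{117} - \frac{20609}{5} = - \frac{2380013}{585}$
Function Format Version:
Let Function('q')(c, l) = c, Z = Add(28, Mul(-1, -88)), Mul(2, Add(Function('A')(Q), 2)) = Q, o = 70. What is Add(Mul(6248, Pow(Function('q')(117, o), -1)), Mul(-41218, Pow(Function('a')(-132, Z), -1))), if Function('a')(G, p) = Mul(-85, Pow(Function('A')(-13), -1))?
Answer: Rational(-2380013, 585) ≈ -4068.4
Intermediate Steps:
Function('A')(Q) = Add(-2, Mul(Rational(1, 2), Q))
Z = 116 (Z = Add(28, 88) = 116)
Function('a')(G, p) = 10 (Function('a')(G, p) = Mul(-85, Pow(Add(-2, Mul(Rational(1, 2), -13)), -1)) = Mul(-85, Pow(Add(-2, Rational(-13, 2)), -1)) = Mul(-85, Pow(Rational(-17, 2), -1)) = Mul(-85, Rational(-2, 17)) = 10)
Add(Mul(6248, Pow(Function('q')(117, o), -1)), Mul(-41218, Pow(Function('a')(-132, Z), -1))) = Add(Mul(6248, Pow(117, -1)), Mul(-41218, Pow(10, -1))) = Add(Mul(6248, Rational(1, 117)), Mul(-41218, Rational(1, 10))) = Add(Rational(6248, 117), Rational(-20609, 5)) = Rational(-2380013, 585)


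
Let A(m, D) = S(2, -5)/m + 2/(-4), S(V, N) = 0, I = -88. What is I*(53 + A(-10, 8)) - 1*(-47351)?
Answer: 42731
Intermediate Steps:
A(m, D) = -1/2 (A(m, D) = 0/m + 2/(-4) = 0 + 2*(-1/4) = 0 - 1/2 = -1/2)
I*(53 + A(-10, 8)) - 1*(-47351) = -88*(53 - 1/2) - 1*(-47351) = -88*105/2 + 47351 = -4620 + 47351 = 42731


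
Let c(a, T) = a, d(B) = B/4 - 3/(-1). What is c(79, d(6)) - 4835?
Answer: -4756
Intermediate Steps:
d(B) = 3 + B/4 (d(B) = B*(¼) - 3*(-1) = B/4 + 3 = 3 + B/4)
c(79, d(6)) - 4835 = 79 - 4835 = -4756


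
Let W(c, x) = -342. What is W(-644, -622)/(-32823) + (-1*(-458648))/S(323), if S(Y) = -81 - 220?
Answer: -34136282/22403 ≈ -1523.7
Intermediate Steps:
S(Y) = -301
W(-644, -622)/(-32823) + (-1*(-458648))/S(323) = -342/(-32823) - 1*(-458648)/(-301) = -342*(-1/32823) + 458648*(-1/301) = 38/3647 - 458648/301 = -34136282/22403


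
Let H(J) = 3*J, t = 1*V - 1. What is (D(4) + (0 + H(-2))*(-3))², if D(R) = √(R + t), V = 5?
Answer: 332 + 72*√2 ≈ 433.82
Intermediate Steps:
t = 4 (t = 1*5 - 1 = 5 - 1 = 4)
D(R) = √(4 + R) (D(R) = √(R + 4) = √(4 + R))
(D(4) + (0 + H(-2))*(-3))² = (√(4 + 4) + (0 + 3*(-2))*(-3))² = (√8 + (0 - 6)*(-3))² = (2*√2 - 6*(-3))² = (2*√2 + 18)² = (18 + 2*√2)²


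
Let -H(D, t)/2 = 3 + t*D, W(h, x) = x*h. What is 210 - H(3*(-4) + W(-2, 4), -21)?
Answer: 1056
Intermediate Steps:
W(h, x) = h*x
H(D, t) = -6 - 2*D*t (H(D, t) = -2*(3 + t*D) = -2*(3 + D*t) = -6 - 2*D*t)
210 - H(3*(-4) + W(-2, 4), -21) = 210 - (-6 - 2*(3*(-4) - 2*4)*(-21)) = 210 - (-6 - 2*(-12 - 8)*(-21)) = 210 - (-6 - 2*(-20)*(-21)) = 210 - (-6 - 840) = 210 - 1*(-846) = 210 + 846 = 1056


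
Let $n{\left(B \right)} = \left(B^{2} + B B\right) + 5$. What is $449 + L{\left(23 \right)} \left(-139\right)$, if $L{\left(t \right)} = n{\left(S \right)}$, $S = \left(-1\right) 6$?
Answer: $-10254$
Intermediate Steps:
$S = -6$
$n{\left(B \right)} = 5 + 2 B^{2}$ ($n{\left(B \right)} = \left(B^{2} + B^{2}\right) + 5 = 2 B^{2} + 5 = 5 + 2 B^{2}$)
$L{\left(t \right)} = 77$ ($L{\left(t \right)} = 5 + 2 \left(-6\right)^{2} = 5 + 2 \cdot 36 = 5 + 72 = 77$)
$449 + L{\left(23 \right)} \left(-139\right) = 449 + 77 \left(-139\right) = 449 - 10703 = -10254$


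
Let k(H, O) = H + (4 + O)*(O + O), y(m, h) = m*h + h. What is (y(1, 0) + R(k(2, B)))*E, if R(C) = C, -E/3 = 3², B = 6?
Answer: -3294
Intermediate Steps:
y(m, h) = h + h*m (y(m, h) = h*m + h = h + h*m)
E = -27 (E = -3*3² = -3*9 = -27)
k(H, O) = H + 2*O*(4 + O) (k(H, O) = H + (4 + O)*(2*O) = H + 2*O*(4 + O))
(y(1, 0) + R(k(2, B)))*E = (0*(1 + 1) + (2 + 2*6² + 8*6))*(-27) = (0*2 + (2 + 2*36 + 48))*(-27) = (0 + (2 + 72 + 48))*(-27) = (0 + 122)*(-27) = 122*(-27) = -3294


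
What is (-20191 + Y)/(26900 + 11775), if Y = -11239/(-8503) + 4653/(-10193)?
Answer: -1749900761421/3352003980325 ≈ -0.52205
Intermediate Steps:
Y = 74994668/86671079 (Y = -11239*(-1/8503) + 4653*(-1/10193) = 11239/8503 - 4653/10193 = 74994668/86671079 ≈ 0.86528)
(-20191 + Y)/(26900 + 11775) = (-20191 + 74994668/86671079)/(26900 + 11775) = -1749900761421/86671079/38675 = -1749900761421/86671079*1/38675 = -1749900761421/3352003980325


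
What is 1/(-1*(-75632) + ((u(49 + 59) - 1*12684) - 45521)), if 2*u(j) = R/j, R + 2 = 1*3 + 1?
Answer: 108/1882117 ≈ 5.7382e-5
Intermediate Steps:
R = 2 (R = -2 + (1*3 + 1) = -2 + (3 + 1) = -2 + 4 = 2)
u(j) = 1/j (u(j) = (2/j)/2 = 1/j)
1/(-1*(-75632) + ((u(49 + 59) - 1*12684) - 45521)) = 1/(-1*(-75632) + ((1/(49 + 59) - 1*12684) - 45521)) = 1/(75632 + ((1/108 - 12684) - 45521)) = 1/(75632 + (-1369871/108 - 45521)) = 1/(75632 - 6286139/108) = 1/(1882117/108) = 108/1882117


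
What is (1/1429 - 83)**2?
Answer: 14067383236/2042041 ≈ 6888.9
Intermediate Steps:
(1/1429 - 83)**2 = (-118606/1429)**2 = 14067383236/2042041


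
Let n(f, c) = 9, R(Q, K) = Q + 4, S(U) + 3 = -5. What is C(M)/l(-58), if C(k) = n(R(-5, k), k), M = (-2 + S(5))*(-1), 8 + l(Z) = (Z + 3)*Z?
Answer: 9/3182 ≈ 0.0028284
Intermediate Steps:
l(Z) = -8 + Z*(3 + Z) (l(Z) = -8 + (Z + 3)*Z = -8 + (3 + Z)*Z = -8 + Z*(3 + Z))
S(U) = -8 (S(U) = -3 - 5 = -8)
M = 10 (M = (-2 - 8)*(-1) = -10*(-1) = 10)
R(Q, K) = 4 + Q
C(k) = 9
C(M)/l(-58) = 9/(-8 + (-58)² + 3*(-58)) = 9/(-8 + 3364 - 174) = 9/3182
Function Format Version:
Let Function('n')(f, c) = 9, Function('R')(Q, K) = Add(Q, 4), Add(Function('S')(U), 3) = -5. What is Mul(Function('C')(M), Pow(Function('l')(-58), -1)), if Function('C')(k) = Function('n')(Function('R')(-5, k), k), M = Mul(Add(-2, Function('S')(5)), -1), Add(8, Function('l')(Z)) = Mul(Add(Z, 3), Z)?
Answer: Rational(9, 3182) ≈ 0.0028284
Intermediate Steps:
Function('l')(Z) = Add(-8, Mul(Z, Add(3, Z))) (Function('l')(Z) = Add(-8, Mul(Add(Z, 3), Z)) = Add(-8, Mul(Add(3, Z), Z)) = Add(-8, Mul(Z, Add(3, Z))))
Function('S')(U) = -8 (Function('S')(U) = Add(-3, -5) = -8)
M = 10 (M = Mul(Add(-2, -8), -1) = Mul(-10, -1) = 10)
Function('R')(Q, K) = Add(4, Q)
Function('C')(k) = 9
Mul(Function('C')(M), Pow(Function('l')(-58), -1)) = Mul(9, Pow(Add(-8, Pow(-58, 2), Mul(3, -58)), -1)) = Mul(9, Pow(Add(-8, 3364, -174), -1)) = Mul(9, Pow(3182, -1)) = Mul(9, Rational(1, 3182)) = Rational(9, 3182)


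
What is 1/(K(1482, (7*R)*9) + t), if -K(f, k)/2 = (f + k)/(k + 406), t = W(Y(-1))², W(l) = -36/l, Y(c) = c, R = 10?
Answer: 259/334608 ≈ 0.00077404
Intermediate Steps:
t = 1296 (t = (-36/(-1))² = (-36*(-1))² = 36² = 1296)
K(f, k) = -2*(f + k)/(406 + k) (K(f, k) = -2*(f + k)/(k + 406) = -2*(f + k)/(406 + k))
1/(K(1482, (7*R)*9) + t) = 1/(2*(-1*1482 - 7*10*9)/(406 + (7*10)*9) + 1296) = 1/(2*(-1482 - 70*9)/(406 + 70*9) + 1296) = 1/(2*(-1482 - 1*630)/(406 + 630) + 1296) = 1/(2*(-1482 - 630)/1036 + 1296) = 1/(2*(1/1036)*(-2112) + 1296) = 1/(-1056/259 + 1296) = 1/(334608/259) = 259/334608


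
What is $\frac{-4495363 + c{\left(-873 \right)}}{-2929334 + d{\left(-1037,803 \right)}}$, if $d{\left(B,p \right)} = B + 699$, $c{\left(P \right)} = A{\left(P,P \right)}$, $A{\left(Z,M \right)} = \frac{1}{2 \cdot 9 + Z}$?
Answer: $\frac{1921767683}{1252434780} \approx 1.5344$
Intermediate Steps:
$A{\left(Z,M \right)} = \frac{1}{18 + Z}$
$c{\left(P \right)} = \frac{1}{18 + P}$
$d{\left(B,p \right)} = 699 + B$
$\frac{-4495363 + c{\left(-873 \right)}}{-2929334 + d{\left(-1037,803 \right)}} = \frac{-4495363 + \frac{1}{18 - 873}}{-2929334 + \left(699 - 1037\right)} = \frac{-4495363 + \frac{1}{-855}}{-2929334 - 338} = \frac{-4495363 - \frac{1}{855}}{-2929672} = \left(- \frac{3843535366}{855}\right) \left(- \frac{1}{2929672}\right) = \frac{1921767683}{1252434780}$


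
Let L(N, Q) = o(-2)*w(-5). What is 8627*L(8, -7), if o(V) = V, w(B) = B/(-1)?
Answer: -86270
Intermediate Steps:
w(B) = -B (w(B) = B*(-1) = -B)
L(N, Q) = -10 (L(N, Q) = -(-2)*(-5) = -2*5 = -10)
8627*L(8, -7) = 8627*(-10) = -86270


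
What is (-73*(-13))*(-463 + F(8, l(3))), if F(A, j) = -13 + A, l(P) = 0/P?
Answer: -444132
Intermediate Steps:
l(P) = 0
(-73*(-13))*(-463 + F(8, l(3))) = (-73*(-13))*(-463 + (-13 + 8)) = 949*(-463 - 5) = 949*(-468) = -444132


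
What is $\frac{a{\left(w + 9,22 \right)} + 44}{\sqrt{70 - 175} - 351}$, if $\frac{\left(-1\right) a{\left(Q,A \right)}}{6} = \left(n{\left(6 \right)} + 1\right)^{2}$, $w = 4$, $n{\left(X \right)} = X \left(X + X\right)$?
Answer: $\frac{1867905}{20551} + \frac{15965 i \sqrt{105}}{61653} \approx 90.891 + 2.6534 i$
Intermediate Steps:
$n{\left(X \right)} = 2 X^{2}$ ($n{\left(X \right)} = X 2 X = 2 X^{2}$)
$a{\left(Q,A \right)} = -31974$ ($a{\left(Q,A \right)} = - 6 \left(2 \cdot 6^{2} + 1\right)^{2} = - 6 \left(2 \cdot 36 + 1\right)^{2} = - 6 \left(72 + 1\right)^{2} = - 6 \cdot 73^{2} = \left(-6\right) 5329 = -31974$)
$\frac{a{\left(w + 9,22 \right)} + 44}{\sqrt{70 - 175} - 351} = \frac{-31974 + 44}{\sqrt{70 - 175} - 351} = - \frac{31930}{\sqrt{-105} - 351} = - \frac{31930}{i \sqrt{105} - 351} = - \frac{31930}{-351 + i \sqrt{105}}$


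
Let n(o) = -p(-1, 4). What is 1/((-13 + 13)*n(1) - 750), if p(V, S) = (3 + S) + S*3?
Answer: -1/750 ≈ -0.0013333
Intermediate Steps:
p(V, S) = 3 + 4*S (p(V, S) = (3 + S) + 3*S = 3 + 4*S)
n(o) = -19 (n(o) = -(3 + 4*4) = -(3 + 16) = -1*19 = -19)
1/((-13 + 13)*n(1) - 750) = 1/((-13 + 13)*(-19) - 750) = 1/(0*(-19) - 750) = 1/(0 - 750) = 1/(-750) = -1/750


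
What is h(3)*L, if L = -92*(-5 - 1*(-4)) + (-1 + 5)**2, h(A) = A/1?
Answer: 324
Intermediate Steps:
h(A) = A (h(A) = A*1 = A)
L = 108 (L = -92*(-5 + 4) + 4**2 = -92*(-1) + 16 = 92 + 16 = 108)
h(3)*L = 3*108 = 324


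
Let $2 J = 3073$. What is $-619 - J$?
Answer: $- \frac{4311}{2} \approx -2155.5$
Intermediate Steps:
$J = \frac{3073}{2}$ ($J = \frac{1}{2} \cdot 3073 = \frac{3073}{2} \approx 1536.5$)
$-619 - J = -619 - \frac{3073}{2} = - \frac{4311}{2}$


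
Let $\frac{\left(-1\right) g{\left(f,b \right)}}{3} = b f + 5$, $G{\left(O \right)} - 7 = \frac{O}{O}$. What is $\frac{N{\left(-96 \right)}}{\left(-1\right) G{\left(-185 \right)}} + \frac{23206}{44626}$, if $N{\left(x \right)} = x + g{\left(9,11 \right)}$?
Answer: $\frac{1149566}{22313} \approx 51.52$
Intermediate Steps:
$G{\left(O \right)} = 8$ ($G{\left(O \right)} = 7 + \frac{O}{O} = 7 + 1 = 8$)
$g{\left(f,b \right)} = -15 - 3 b f$ ($g{\left(f,b \right)} = - 3 \left(b f + 5\right) = - 3 \left(5 + b f\right) = -15 - 3 b f$)
$N{\left(x \right)} = -312 + x$ ($N{\left(x \right)} = x - \left(15 + 33 \cdot 9\right) = x - 312 = -312 + x$)
$\frac{N{\left(-96 \right)}}{\left(-1\right) G{\left(-185 \right)}} + \frac{23206}{44626} = \frac{-312 - 96}{\left(-1\right) 8} + \frac{23206}{44626} = - \frac{408}{-8} + 23206 \cdot \frac{1}{44626} = \left(-408\right) \left(- \frac{1}{8}\right) + \frac{11603}{22313} = 51 + \frac{11603}{22313} = \frac{1149566}{22313}$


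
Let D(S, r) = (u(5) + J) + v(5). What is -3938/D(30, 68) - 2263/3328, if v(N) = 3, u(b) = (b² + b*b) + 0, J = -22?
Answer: -13175817/103168 ≈ -127.71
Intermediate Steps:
u(b) = 2*b² (u(b) = (b² + b²) + 0 = 2*b² + 0 = 2*b²)
D(S, r) = 31 (D(S, r) = (2*5² - 22) + 3 = (2*25 - 22) + 3 = (50 - 22) + 3 = 28 + 3 = 31)
-3938/D(30, 68) - 2263/3328 = -3938/31 - 2263/3328 = -13175817/103168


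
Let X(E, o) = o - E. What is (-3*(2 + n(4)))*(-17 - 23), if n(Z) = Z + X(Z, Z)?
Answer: 720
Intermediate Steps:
n(Z) = Z (n(Z) = Z + (Z - Z) = Z + 0 = Z)
(-3*(2 + n(4)))*(-17 - 23) = (-3*(2 + 4))*(-17 - 23) = -3*6*(-40) = -18*(-40) = 720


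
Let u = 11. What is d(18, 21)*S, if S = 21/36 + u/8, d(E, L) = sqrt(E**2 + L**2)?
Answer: 47*sqrt(85)/8 ≈ 54.165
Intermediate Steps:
S = 47/24 (S = 21/36 + 11/8 = 21*(1/36) + 11*(1/8) = 7/12 + 11/8 = 47/24 ≈ 1.9583)
d(18, 21)*S = sqrt(18**2 + 21**2)*(47/24) = sqrt(324 + 441)*(47/24) = sqrt(765)*(47/24) = (3*sqrt(85))*(47/24) = 47*sqrt(85)/8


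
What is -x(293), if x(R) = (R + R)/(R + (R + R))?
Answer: -⅔ ≈ -0.66667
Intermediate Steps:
x(R) = ⅔ (x(R) = (2*R)/(R + 2*R) = (2*R)/((3*R)) = (2*R)*(1/(3*R)) = ⅔)
-x(293) = -1*⅔ = -⅔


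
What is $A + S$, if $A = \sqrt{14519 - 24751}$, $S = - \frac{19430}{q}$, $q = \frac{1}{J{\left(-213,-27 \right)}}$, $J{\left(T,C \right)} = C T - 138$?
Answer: $-109060590 + 2 i \sqrt{2558} \approx -1.0906 \cdot 10^{8} + 101.15 i$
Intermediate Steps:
$J{\left(T,C \right)} = -138 + C T$
$q = \frac{1}{5613}$ ($q = \frac{1}{-138 - -5751} = \frac{1}{-138 + 5751} = \frac{1}{5613} \approx 0.00017816$)
$S = -109060590$ ($S = - 19430 \frac{1}{\frac{1}{5613}} = \left(-19430\right) 5613 = -109060590$)
$A = 2 i \sqrt{2558}$ ($A = \sqrt{-10232} = 2 i \sqrt{2558} \approx 101.15 i$)
$A + S = 2 i \sqrt{2558} - 109060590 = -109060590 + 2 i \sqrt{2558}$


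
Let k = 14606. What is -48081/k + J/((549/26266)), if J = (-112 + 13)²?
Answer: 417782329503/890966 ≈ 4.6891e+5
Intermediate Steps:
J = 9801 (J = (-99)² = 9801)
-48081/k + J/((549/26266)) = -48081/14606 + 9801/((549/26266)) = -48081*1/14606 + 9801/((549*(1/26266))) = -48081/14606 + 9801/(549/26266) = -48081/14606 + 9801*(26266/549) = -48081/14606 + 28603674/61 = 417782329503/890966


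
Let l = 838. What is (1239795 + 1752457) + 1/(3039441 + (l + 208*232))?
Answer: 9241675030821/3088535 ≈ 2.9923e+6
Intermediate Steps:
(1239795 + 1752457) + 1/(3039441 + (l + 208*232)) = (1239795 + 1752457) + 1/(3039441 + (838 + 208*232)) = 2992252 + 1/(3039441 + (838 + 48256)) = 2992252 + 1/(3039441 + 49094) = 2992252 + 1/3088535 = 9241675030821/3088535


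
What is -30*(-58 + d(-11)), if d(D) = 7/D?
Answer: 19350/11 ≈ 1759.1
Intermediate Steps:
-30*(-58 + d(-11)) = -30*(-58 + 7/(-11)) = -30*(-58 + 7*(-1/11)) = -30*(-58 - 7/11) = -30*(-645/11) = 19350/11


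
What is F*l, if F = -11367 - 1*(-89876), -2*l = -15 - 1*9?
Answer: 942108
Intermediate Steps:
l = 12 (l = -(-15 - 1*9)/2 = -(-15 - 9)/2 = -½*(-24) = 12)
F = 78509 (F = -11367 + 89876 = 78509)
F*l = 78509*12 = 942108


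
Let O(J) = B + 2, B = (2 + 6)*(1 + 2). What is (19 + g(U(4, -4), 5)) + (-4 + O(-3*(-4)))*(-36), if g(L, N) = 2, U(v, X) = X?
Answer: -771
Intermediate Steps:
B = 24 (B = 8*3 = 24)
O(J) = 26 (O(J) = 24 + 2 = 26)
(19 + g(U(4, -4), 5)) + (-4 + O(-3*(-4)))*(-36) = (19 + 2) + (-4 + 26)*(-36) = 21 + 22*(-36) = 21 - 792 = -771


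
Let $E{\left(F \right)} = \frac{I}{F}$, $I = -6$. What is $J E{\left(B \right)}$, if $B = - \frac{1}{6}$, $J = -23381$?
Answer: $-841716$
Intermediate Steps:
$B = - \frac{1}{6}$ ($B = \left(-1\right) \frac{1}{6} = - \frac{1}{6} \approx -0.16667$)
$E{\left(F \right)} = - \frac{6}{F}$
$J E{\left(B \right)} = - 23381 \left(- \frac{6}{- \frac{1}{6}}\right) = - 23381 \left(\left(-6\right) \left(-6\right)\right) = \left(-23381\right) 36 = -841716$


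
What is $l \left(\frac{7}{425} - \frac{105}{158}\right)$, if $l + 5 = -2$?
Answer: $\frac{304633}{67150} \approx 4.5366$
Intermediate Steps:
$l = -7$ ($l = -5 - 2 = -7$)
$l \left(\frac{7}{425} - \frac{105}{158}\right) = - 7 \left(\frac{7}{425} - \frac{105}{158}\right) = \left(-7\right) \left(- \frac{43519}{67150}\right) = \frac{304633}{67150}$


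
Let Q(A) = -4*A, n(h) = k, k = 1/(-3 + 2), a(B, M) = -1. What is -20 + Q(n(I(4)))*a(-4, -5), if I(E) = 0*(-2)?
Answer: -24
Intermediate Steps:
I(E) = 0
k = -1 (k = 1/(-1) = -1)
n(h) = -1
-20 + Q(n(I(4)))*a(-4, -5) = -20 - 4*(-1)*(-1) = -20 + 4*(-1) = -20 - 4 = -24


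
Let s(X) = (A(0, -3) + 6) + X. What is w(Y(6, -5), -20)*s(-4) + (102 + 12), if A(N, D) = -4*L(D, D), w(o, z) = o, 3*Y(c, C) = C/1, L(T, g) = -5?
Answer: 232/3 ≈ 77.333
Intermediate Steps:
Y(c, C) = C/3 (Y(c, C) = (C/1)/3 = (C*1)/3 = C/3)
A(N, D) = 20 (A(N, D) = -4*(-5) = 20)
s(X) = 26 + X (s(X) = (20 + 6) + X = 26 + X)
w(Y(6, -5), -20)*s(-4) + (102 + 12) = ((⅓)*(-5))*(26 - 4) + (102 + 12) = -5/3*22 + 114 = -110/3 + 114 = 232/3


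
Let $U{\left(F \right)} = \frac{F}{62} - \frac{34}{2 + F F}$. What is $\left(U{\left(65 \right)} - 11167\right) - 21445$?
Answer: $- \frac{8546484641}{262074} \approx -32611.0$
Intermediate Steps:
$U{\left(F \right)} = - \frac{34}{2 + F^{2}} + \frac{F}{62}$ ($U{\left(F \right)} = F \frac{1}{62} - \frac{34}{2 + F^{2}} = \frac{F}{62} - \frac{34}{2 + F^{2}} = - \frac{34}{2 + F^{2}} + \frac{F}{62}$)
$\left(U{\left(65 \right)} - 11167\right) - 21445 = \left(\frac{-2108 + 65^{3} + 2 \cdot 65}{62 \left(2 + 65^{2}\right)} - 11167\right) - 21445 = \left(\frac{-2108 + 274625 + 130}{62 \left(2 + 4225\right)} - 11167\right) - 21445 = \left(\frac{1}{62} \cdot \frac{1}{4227} \cdot 272647 - 11167\right) - 21445 = \left(\frac{272647}{262074} - 11167\right) - 21445 = - \frac{2926307711}{262074} - 21445 = - \frac{8546484641}{262074}$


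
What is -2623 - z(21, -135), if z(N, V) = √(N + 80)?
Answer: -2623 - √101 ≈ -2633.1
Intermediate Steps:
z(N, V) = √(80 + N)
-2623 - z(21, -135) = -2623 - √(80 + 21) = -2623 - √101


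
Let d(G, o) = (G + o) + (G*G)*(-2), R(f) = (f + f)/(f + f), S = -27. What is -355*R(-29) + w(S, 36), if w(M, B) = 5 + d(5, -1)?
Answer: -396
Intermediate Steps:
R(f) = 1 (R(f) = (2*f)/((2*f)) = (2*f)*(1/(2*f)) = 1)
d(G, o) = G + o - 2*G**2 (d(G, o) = (G + o) + G**2*(-2) = (G + o) - 2*G**2 = G + o - 2*G**2)
w(M, B) = -41 (w(M, B) = 5 + (5 - 1 - 2*5**2) = 5 + (5 - 1 - 2*25) = 5 + (5 - 1 - 50) = 5 - 46 = -41)
-355*R(-29) + w(S, 36) = -355*1 - 41 = -355 - 41 = -396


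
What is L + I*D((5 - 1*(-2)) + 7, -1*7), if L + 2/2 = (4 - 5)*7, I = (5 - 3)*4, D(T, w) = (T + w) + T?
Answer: 160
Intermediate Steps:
D(T, w) = w + 2*T
I = 8 (I = 2*4 = 8)
L = -8 (L = -1 + (4 - 5)*7 = -1 - 1*7 = -1 - 7 = -8)
L + I*D((5 - 1*(-2)) + 7, -1*7) = -8 + 8*(-1*7 + 2*((5 - 1*(-2)) + 7)) = -8 + 8*(-7 + 2*((5 + 2) + 7)) = -8 + 8*(-7 + 2*(7 + 7)) = -8 + 8*(-7 + 2*14) = -8 + 8*(-7 + 28) = -8 + 8*21 = -8 + 168 = 160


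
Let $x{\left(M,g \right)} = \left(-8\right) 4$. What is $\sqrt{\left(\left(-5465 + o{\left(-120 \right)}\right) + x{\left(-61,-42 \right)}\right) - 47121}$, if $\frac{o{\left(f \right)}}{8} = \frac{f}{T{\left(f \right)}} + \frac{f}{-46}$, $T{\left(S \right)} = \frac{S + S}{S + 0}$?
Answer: $\frac{i \sqrt{28077802}}{23} \approx 230.38 i$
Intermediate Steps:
$T{\left(S \right)} = 2$ ($T{\left(S \right)} = \frac{2 S}{S} = 2$)
$x{\left(M,g \right)} = -32$
$o{\left(f \right)} = \frac{88 f}{23}$ ($o{\left(f \right)} = 8 \left(\frac{f}{2} + \frac{f}{-46}\right) = 8 \left(f \frac{1}{2} + f \left(- \frac{1}{46}\right)\right) = 8 \left(\frac{f}{2} - \frac{f}{46}\right) = 8 \frac{11 f}{23} = \frac{88 f}{23}$)
$\sqrt{\left(\left(-5465 + o{\left(-120 \right)}\right) + x{\left(-61,-42 \right)}\right) - 47121} = \sqrt{\left(\left(-5465 + \frac{88}{23} \left(-120\right)\right) - 32\right) - 47121} = \sqrt{\left(\left(-5465 - \frac{10560}{23}\right) - 32\right) - 47121} = \sqrt{\left(- \frac{136255}{23} - 32\right) - 47121} = \sqrt{- \frac{136991}{23} - 47121} = \sqrt{- \frac{1220774}{23}} = \frac{i \sqrt{28077802}}{23}$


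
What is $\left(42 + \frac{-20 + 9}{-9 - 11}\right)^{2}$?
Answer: $\frac{724201}{400} \approx 1810.5$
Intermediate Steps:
$\left(42 + \frac{-20 + 9}{-9 - 11}\right)^{2} = \left(42 - \frac{11}{-20}\right)^{2} = \left(42 - - \frac{11}{20}\right)^{2} = \left(42 + \frac{11}{20}\right)^{2} = \left(\frac{851}{20}\right)^{2} = \frac{724201}{400}$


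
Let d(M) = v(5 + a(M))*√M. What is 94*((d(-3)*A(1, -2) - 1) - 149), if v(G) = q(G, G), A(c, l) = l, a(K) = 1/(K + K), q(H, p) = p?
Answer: -14100 - 2726*I*√3/3 ≈ -14100.0 - 1573.9*I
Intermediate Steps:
a(K) = 1/(2*K)
v(G) = G
d(M) = √M*(5 + 1/(2*M)) (d(M) = (5 + 1/(2*M))*√M = √M*(5 + 1/(2*M)))
94*((d(-3)*A(1, -2) - 1) - 149) = 94*((((1 + 10*(-3))/(2*√(-3)))*(-2) - 1) - 149) = 94*((((-I*√3/3)*(1 - 30)/2)*(-2) - 1) - 149) = 94*((((½)*(-I*√3/3)*(-29))*(-2) - 1) - 149) = 94*(((29*I*√3/6)*(-2) - 1) - 149) = 94*((-29*I*√3/3 - 1) - 149) = 94*((-1 - 29*I*√3/3) - 149) = 94*(-150 - 29*I*√3/3) = -14100 - 2726*I*√3/3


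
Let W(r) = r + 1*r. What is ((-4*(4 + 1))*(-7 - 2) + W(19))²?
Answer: 47524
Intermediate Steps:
W(r) = 2*r (W(r) = r + r = 2*r)
((-4*(4 + 1))*(-7 - 2) + W(19))² = ((-4*(4 + 1))*(-7 - 2) + 2*19)² = (-4*5*(-9) + 38)² = (-20*(-9) + 38)² = (180 + 38)² = 218² = 47524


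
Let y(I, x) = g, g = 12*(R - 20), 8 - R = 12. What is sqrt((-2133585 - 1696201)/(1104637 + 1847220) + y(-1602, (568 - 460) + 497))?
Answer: I*sqrt(2520781388165914)/2951857 ≈ 17.009*I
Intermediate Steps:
R = -4 (R = 8 - 1*12 = 8 - 12 = -4)
g = -288 (g = 12*(-4 - 20) = 12*(-24) = -288)
y(I, x) = -288
sqrt((-2133585 - 1696201)/(1104637 + 1847220) + y(-1602, (568 - 460) + 497)) = sqrt((-2133585 - 1696201)/(1104637 + 1847220) - 288) = sqrt(-3829786/2951857 - 288) = sqrt(-853964602/2951857) = I*sqrt(2520781388165914)/2951857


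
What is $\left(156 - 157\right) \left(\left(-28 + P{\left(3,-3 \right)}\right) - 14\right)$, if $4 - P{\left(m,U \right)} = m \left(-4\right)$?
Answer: $26$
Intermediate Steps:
$P{\left(m,U \right)} = 4 + 4 m$ ($P{\left(m,U \right)} = 4 - m \left(-4\right) = 4 - - 4 m = 4 + 4 m$)
$\left(156 - 157\right) \left(\left(-28 + P{\left(3,-3 \right)}\right) - 14\right) = \left(156 - 157\right) \left(\left(-28 + \left(4 + 4 \cdot 3\right)\right) - 14\right) = - (\left(-28 + \left(4 + 12\right)\right) - 14) = - (\left(-28 + 16\right) - 14) = - (-12 - 14) = \left(-1\right) \left(-26\right) = 26$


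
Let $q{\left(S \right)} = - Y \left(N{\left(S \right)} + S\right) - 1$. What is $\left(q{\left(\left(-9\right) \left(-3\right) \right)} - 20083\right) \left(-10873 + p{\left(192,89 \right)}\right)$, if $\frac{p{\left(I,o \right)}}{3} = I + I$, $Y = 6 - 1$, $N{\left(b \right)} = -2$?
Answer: $196451689$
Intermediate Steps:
$Y = 5$ ($Y = 6 - 1 = 5$)
$p{\left(I,o \right)} = 6 I$ ($p{\left(I,o \right)} = 3 \left(I + I\right) = 3 \cdot 2 I = 6 I$)
$q{\left(S \right)} = 9 - 5 S$ ($q{\left(S \right)} = - 5 \left(-2 + S\right) - 1 = - (-10 + 5 S) - 1 = \left(10 - 5 S\right) - 1 = 9 - 5 S$)
$\left(q{\left(\left(-9\right) \left(-3\right) \right)} - 20083\right) \left(-10873 + p{\left(192,89 \right)}\right) = \left(\left(9 - 5 \left(\left(-9\right) \left(-3\right)\right)\right) - 20083\right) \left(-10873 + 6 \cdot 192\right) = \left(\left(9 - 135\right) - 20083\right) \left(-10873 + 1152\right) = \left(\left(9 - 135\right) - 20083\right) \left(-9721\right) = \left(-126 - 20083\right) \left(-9721\right) = \left(-20209\right) \left(-9721\right) = 196451689$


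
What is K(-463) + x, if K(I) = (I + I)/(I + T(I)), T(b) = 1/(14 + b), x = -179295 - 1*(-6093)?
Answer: -18003100801/103944 ≈ -1.7320e+5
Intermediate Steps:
x = -173202 (x = -179295 + 6093 = -173202)
K(I) = 2*I/(I + 1/(14 + I)) (K(I) = (I + I)/(I + 1/(14 + I)) = (2*I)/(I + 1/(14 + I)) = 2*I/(I + 1/(14 + I)))
K(-463) + x = 2*(-463)*(14 - 463)/(1 - 463*(14 - 463)) - 173202 = 2*(-463)*(-449)/(1 - 463*(-449)) - 173202 = 2*(-463)*(-449)/(1 + 207887) - 173202 = 2*(-463)*(-449)/207888 - 173202 = 2*(-463)*(1/207888)*(-449) - 173202 = 207887/103944 - 173202 = -18003100801/103944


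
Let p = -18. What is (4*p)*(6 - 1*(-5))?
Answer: -792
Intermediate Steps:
(4*p)*(6 - 1*(-5)) = (4*(-18))*(6 - 1*(-5)) = -72*(6 + 5) = -72*11 = -792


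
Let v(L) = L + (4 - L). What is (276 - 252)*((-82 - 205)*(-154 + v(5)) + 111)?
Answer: 1035864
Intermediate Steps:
v(L) = 4
(276 - 252)*((-82 - 205)*(-154 + v(5)) + 111) = (276 - 252)*((-82 - 205)*(-154 + 4) + 111) = 24*(-287*(-150) + 111) = 24*(43050 + 111) = 24*43161 = 1035864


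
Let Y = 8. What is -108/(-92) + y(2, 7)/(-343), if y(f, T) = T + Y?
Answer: 8916/7889 ≈ 1.1302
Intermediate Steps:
y(f, T) = 8 + T (y(f, T) = T + 8 = 8 + T)
-108/(-92) + y(2, 7)/(-343) = -108/(-92) + (8 + 7)/(-343) = -108*(-1/92) + 15*(-1/343) = 27/23 - 15/343 = 8916/7889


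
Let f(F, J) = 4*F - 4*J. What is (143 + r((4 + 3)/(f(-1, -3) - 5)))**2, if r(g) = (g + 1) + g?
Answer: 198916/9 ≈ 22102.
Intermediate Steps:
f(F, J) = -4*J + 4*F
r(g) = 1 + 2*g (r(g) = (1 + g) + g = 1 + 2*g)
(143 + r((4 + 3)/(f(-1, -3) - 5)))**2 = (143 + (1 + 2*((4 + 3)/((-4*(-3) + 4*(-1)) - 5))))**2 = (143 + (1 + 2*(7/((12 - 4) - 5))))**2 = (143 + (1 + 2*(7/(8 - 5))))**2 = (143 + (1 + 2*(7/3)))**2 = (143 + (1 + 14/3))**2 = (143 + 17/3)**2 = (446/3)**2 = 198916/9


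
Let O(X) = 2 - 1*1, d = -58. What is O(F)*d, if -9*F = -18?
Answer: -58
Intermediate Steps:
F = 2 (F = -⅑*(-18) = 2)
O(X) = 1 (O(X) = 2 - 1 = 1)
O(F)*d = 1*(-58) = -58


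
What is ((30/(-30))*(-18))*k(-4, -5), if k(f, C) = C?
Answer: -90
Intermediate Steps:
((30/(-30))*(-18))*k(-4, -5) = ((30/(-30))*(-18))*(-5) = ((30*(-1/30))*(-18))*(-5) = -1*(-18)*(-5) = 18*(-5) = -90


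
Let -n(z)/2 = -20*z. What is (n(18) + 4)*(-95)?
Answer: -68780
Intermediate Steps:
n(z) = 40*z (n(z) = -(-40)*z = 40*z)
(n(18) + 4)*(-95) = (40*18 + 4)*(-95) = (720 + 4)*(-95) = 724*(-95) = -68780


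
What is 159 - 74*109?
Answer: -7907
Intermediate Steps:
159 - 74*109 = 159 - 8066 = -7907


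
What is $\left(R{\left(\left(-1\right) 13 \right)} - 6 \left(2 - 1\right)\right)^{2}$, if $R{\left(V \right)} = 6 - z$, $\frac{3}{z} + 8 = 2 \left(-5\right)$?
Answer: $\frac{1}{36} \approx 0.027778$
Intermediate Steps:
$z = - \frac{1}{6}$ ($z = \frac{3}{-8 + 2 \left(-5\right)} = \frac{3}{-8 - 10} = \frac{3}{-18} = 3 \left(- \frac{1}{18}\right) = - \frac{1}{6} \approx -0.16667$)
$R{\left(V \right)} = \frac{37}{6}$ ($R{\left(V \right)} = 6 - - \frac{1}{6} = 6 + \frac{1}{6} = \frac{37}{6}$)
$\left(R{\left(\left(-1\right) 13 \right)} - 6 \left(2 - 1\right)\right)^{2} = \left(\frac{37}{6} - 6 \left(2 - 1\right)\right)^{2} = \left(\frac{37}{6} - 6\right)^{2} = \left(\frac{1}{6}\right)^{2} = \frac{1}{36}$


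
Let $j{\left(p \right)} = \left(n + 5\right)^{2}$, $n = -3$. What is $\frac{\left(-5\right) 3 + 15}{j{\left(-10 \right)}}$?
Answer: $0$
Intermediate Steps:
$j{\left(p \right)} = 4$ ($j{\left(p \right)} = \left(-3 + 5\right)^{2} = 2^{2} = 4$)
$\frac{\left(-5\right) 3 + 15}{j{\left(-10 \right)}} = \frac{\left(-5\right) 3 + 15}{4} = \left(-15 + 15\right) \frac{1}{4} = 0 \cdot \frac{1}{4} = 0$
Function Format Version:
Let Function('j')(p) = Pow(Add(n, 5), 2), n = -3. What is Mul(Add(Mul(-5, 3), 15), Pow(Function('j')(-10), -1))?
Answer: 0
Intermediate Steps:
Function('j')(p) = 4 (Function('j')(p) = Pow(Add(-3, 5), 2) = Pow(2, 2) = 4)
Mul(Add(Mul(-5, 3), 15), Pow(Function('j')(-10), -1)) = Mul(Add(Mul(-5, 3), 15), Pow(4, -1)) = Mul(Add(-15, 15), Rational(1, 4)) = Mul(0, Rational(1, 4)) = 0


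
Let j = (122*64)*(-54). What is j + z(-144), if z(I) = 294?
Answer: -421338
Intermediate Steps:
j = -421632 (j = 7808*(-54) = -421632)
j + z(-144) = -421632 + 294 = -421338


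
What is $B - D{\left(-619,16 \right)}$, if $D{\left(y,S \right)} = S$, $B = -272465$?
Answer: $-272481$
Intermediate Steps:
$B - D{\left(-619,16 \right)} = -272465 - 16 = -272481$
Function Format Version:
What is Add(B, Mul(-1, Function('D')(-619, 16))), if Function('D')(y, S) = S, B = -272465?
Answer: -272481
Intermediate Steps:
Add(B, Mul(-1, Function('D')(-619, 16))) = Add(-272465, Mul(-1, 16)) = Add(-272465, -16) = -272481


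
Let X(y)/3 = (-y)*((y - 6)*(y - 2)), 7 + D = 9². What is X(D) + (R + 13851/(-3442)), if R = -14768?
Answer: -3791996411/3442 ≈ -1.1017e+6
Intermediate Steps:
D = 74 (D = -7 + 9² = -7 + 81 = 74)
X(y) = -3*y*(-6 + y)*(-2 + y) (X(y) = 3*((-y)*((y - 6)*(y - 2))) = 3*((-y)*((-6 + y)*(-2 + y))) = 3*(-y*(-6 + y)*(-2 + y)) = -3*y*(-6 + y)*(-2 + y))
X(D) + (R + 13851/(-3442)) = 3*74*(-12 - 1*74² + 8*74) + (-14768 + 13851/(-3442)) = 3*74*(-12 - 1*5476 + 592) + (-14768 + 13851*(-1/3442)) = 3*74*(-12 - 5476 + 592) + (-14768 - 13851/3442) = 3*74*(-4896) - 50845307/3442 = -1086912 - 50845307/3442 = -3791996411/3442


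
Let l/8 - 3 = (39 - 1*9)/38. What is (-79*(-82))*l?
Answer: 3731328/19 ≈ 1.9639e+5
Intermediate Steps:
l = 576/19 (l = 24 + 8*((39 - 1*9)/38) = 24 + 8*((39 - 9)*(1/38)) = 24 + 8*(30*(1/38)) = 24 + 8*(15/19) = 24 + 120/19 = 576/19 ≈ 30.316)
(-79*(-82))*l = -79*(-82)*(576/19) = 6478*(576/19) = 3731328/19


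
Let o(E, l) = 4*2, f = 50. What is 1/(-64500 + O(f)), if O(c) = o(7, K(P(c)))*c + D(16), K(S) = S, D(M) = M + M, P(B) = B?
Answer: -1/64068 ≈ -1.5608e-5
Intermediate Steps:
D(M) = 2*M
o(E, l) = 8
O(c) = 32 + 8*c (O(c) = 8*c + 2*16 = 8*c + 32 = 32 + 8*c)
1/(-64500 + O(f)) = 1/(-64500 + (32 + 8*50)) = 1/(-64500 + (32 + 400)) = 1/(-64500 + 432) = 1/(-64068) = -1/64068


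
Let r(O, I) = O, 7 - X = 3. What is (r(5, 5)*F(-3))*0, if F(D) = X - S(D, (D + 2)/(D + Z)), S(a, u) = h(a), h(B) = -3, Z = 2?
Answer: 0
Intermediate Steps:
X = 4 (X = 7 - 1*3 = 7 - 3 = 4)
S(a, u) = -3
F(D) = 7 (F(D) = 4 - 1*(-3) = 4 + 3 = 7)
(r(5, 5)*F(-3))*0 = (5*7)*0 = 35*0 = 0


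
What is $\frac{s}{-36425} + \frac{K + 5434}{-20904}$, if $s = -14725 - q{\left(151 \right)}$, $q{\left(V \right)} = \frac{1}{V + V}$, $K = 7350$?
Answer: $- \frac{5958676337}{28743914550} \approx -0.2073$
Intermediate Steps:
$q{\left(V \right)} = \frac{1}{2 V}$
$s = - \frac{4446951}{302}$ ($s = -14725 - \frac{1}{2 \cdot 151} = -14725 - \frac{1}{2} \cdot \frac{1}{151} = -14725 - \frac{1}{302} = - \frac{4446951}{302} \approx -14725.0$)
$\frac{s}{-36425} + \frac{K + 5434}{-20904} = - \frac{4446951}{302 \left(-36425\right)} + \frac{7350 + 5434}{-20904} = \left(- \frac{4446951}{302}\right) \left(- \frac{1}{36425}\right) + 12784 \left(- \frac{1}{20904}\right) = \frac{4446951}{11000350} - \frac{1598}{2613} = - \frac{5958676337}{28743914550}$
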